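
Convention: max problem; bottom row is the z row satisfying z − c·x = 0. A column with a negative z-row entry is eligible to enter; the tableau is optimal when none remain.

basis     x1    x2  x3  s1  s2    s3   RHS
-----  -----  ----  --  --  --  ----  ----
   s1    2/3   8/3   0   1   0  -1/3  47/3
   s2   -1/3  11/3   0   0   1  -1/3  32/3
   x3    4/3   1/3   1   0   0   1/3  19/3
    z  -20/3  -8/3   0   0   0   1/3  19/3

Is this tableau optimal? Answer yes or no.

The z-row has a negative entry -20/3 in column x1, so it is not optimal.

no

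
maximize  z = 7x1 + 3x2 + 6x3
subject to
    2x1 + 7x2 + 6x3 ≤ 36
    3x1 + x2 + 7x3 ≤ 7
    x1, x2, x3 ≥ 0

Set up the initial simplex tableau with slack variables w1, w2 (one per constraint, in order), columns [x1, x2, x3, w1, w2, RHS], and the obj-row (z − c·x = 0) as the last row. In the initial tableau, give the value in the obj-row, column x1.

The obj-row carries the negated objective coefficients: the x1 entry is -7.

-7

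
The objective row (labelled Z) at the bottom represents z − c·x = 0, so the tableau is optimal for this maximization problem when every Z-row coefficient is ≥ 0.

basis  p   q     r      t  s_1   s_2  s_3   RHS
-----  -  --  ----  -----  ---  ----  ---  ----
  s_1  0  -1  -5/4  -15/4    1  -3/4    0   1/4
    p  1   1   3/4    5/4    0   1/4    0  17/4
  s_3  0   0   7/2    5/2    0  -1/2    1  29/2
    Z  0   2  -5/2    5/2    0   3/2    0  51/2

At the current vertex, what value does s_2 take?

s_2 is not in the basis, so in the current basic feasible solution s_2 = 0.

0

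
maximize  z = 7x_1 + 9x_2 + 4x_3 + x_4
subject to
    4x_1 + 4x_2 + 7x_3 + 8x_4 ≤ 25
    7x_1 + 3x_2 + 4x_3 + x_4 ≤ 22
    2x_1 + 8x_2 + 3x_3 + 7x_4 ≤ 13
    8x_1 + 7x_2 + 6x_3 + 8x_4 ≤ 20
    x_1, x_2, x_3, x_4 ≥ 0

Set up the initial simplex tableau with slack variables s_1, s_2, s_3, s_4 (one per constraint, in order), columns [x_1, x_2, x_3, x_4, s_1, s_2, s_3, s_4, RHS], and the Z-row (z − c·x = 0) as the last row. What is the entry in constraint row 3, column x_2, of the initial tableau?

Constraint 3 has coefficient 8 on x_2.

8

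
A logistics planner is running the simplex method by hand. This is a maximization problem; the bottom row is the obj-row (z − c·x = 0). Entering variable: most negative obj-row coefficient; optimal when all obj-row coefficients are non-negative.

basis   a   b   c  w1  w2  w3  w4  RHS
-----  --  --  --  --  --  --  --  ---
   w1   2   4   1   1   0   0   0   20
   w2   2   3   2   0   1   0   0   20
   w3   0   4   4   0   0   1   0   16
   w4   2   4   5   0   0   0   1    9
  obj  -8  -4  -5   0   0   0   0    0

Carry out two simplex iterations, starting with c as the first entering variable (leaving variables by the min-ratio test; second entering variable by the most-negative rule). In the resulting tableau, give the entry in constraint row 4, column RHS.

Ratio test on column c — row 1: 20/1 = 20; row 2: 20/2 = 10; row 3: 16/4 = 4; row 4: 9/5 = 9/5. Minimum is 9/5 at row 4 (w4 leaves); pivot element 5.
Divide row 4 by 5; eliminate column c from the other rows.
Second iteration: most negative obj-row entry is -6 in column a, so a enters.
Ratio test on column a — row 1: (91/5)/(8/5) = 91/8; row 2: (82/5)/(6/5) = 41/3; row 3: entry -8/5 ≤ 0; row 4: (9/5)/(2/5) = 9/2. Minimum is 9/2 at row 4 (c leaves); pivot element 2/5.
Divide row 4 by 2/5; eliminate column a from the other rows.
After both pivots, the entry at constraint row 4, column RHS is 9/2.

9/2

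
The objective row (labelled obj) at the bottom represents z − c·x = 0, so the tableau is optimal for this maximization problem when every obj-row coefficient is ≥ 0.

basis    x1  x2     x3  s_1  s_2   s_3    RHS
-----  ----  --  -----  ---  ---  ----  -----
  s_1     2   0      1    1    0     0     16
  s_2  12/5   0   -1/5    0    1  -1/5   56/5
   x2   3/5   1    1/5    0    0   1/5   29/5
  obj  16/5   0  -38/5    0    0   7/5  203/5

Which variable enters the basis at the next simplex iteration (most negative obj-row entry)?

Negative obj-row entries: x3: -38/5.
The most negative is -38/5 in column x3, so x3 enters.

x3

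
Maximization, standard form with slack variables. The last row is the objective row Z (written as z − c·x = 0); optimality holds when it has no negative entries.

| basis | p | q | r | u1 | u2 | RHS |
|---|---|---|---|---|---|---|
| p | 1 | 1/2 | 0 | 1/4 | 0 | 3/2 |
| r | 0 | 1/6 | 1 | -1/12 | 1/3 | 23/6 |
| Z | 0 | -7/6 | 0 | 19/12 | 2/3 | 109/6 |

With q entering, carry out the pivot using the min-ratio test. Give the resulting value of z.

65/3

Ratio test on column q — row 1: (3/2)/(1/2) = 3; row 2: (23/6)/(1/6) = 23. Minimum is 3 at row 1 (p leaves); pivot element 1/2.
Pivot on row 1; the Z-row RHS becomes 109/6 − (-7/6)·3 = 65/3.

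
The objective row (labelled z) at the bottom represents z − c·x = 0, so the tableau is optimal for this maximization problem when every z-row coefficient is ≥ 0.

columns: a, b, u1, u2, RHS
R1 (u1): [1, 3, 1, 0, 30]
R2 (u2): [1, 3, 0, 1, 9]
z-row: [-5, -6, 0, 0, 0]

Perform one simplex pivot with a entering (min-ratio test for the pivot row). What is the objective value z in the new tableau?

Ratio test on column a — row 1: 30/1 = 30; row 2: 9/1 = 9. Minimum is 9 at row 2 (u2 leaves); pivot element 1.
Pivot on row 2; the z-row RHS becomes 0 − (-5)·9 = 45.

45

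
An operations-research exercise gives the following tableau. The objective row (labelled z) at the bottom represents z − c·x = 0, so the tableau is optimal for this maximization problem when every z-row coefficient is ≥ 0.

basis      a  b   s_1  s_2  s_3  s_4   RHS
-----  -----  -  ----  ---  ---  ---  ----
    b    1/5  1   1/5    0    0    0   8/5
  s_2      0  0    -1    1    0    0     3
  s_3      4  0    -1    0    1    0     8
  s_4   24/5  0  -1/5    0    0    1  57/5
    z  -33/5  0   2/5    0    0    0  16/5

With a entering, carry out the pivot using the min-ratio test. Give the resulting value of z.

Ratio test on column a — row 1: (8/5)/(1/5) = 8; row 2: entry 0 ≤ 0; row 3: 8/4 = 2; row 4: (57/5)/(24/5) = 19/8. Minimum is 2 at row 3 (s_3 leaves); pivot element 4.
Pivot on row 3; the z-row RHS becomes 16/5 − (-33/5)·2 = 82/5.

82/5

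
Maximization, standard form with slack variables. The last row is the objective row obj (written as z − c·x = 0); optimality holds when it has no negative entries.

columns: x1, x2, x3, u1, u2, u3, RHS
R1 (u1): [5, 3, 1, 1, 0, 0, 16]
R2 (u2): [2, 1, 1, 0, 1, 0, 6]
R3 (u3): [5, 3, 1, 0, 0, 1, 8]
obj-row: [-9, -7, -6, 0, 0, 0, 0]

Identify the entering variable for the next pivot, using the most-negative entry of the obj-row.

Negative obj-row entries: x1: -9, x2: -7, x3: -6.
The most negative is -9 in column x1, so x1 enters.

x1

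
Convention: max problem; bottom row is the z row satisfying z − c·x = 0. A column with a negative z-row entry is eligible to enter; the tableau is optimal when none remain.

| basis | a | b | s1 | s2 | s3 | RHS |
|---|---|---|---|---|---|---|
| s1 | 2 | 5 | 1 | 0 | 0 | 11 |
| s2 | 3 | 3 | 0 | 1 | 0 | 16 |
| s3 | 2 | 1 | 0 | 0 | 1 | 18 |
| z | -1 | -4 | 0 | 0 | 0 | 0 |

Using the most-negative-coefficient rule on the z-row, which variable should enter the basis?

b

Negative z-row entries: a: -1, b: -4.
The most negative is -4 in column b, so b enters.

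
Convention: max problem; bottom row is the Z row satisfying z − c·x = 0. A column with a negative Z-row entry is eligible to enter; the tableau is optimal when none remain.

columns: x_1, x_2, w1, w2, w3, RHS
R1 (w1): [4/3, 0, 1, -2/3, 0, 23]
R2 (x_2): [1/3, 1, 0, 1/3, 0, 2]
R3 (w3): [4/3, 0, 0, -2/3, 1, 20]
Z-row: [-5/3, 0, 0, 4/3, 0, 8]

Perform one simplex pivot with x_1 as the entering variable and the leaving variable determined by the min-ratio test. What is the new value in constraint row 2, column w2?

Ratio test on column x_1 — row 1: 23/(4/3) = 69/4; row 2: 2/(1/3) = 6; row 3: 20/(4/3) = 15. Minimum is 6 at row 2 (x_2 leaves); pivot element 1/3.
Divide row 2 by 1/3; eliminate column x_1 from the other rows.
In the new row 2, the w2 entry is the old entry divided by the pivot: (1/3)/(1/3) = 1.

1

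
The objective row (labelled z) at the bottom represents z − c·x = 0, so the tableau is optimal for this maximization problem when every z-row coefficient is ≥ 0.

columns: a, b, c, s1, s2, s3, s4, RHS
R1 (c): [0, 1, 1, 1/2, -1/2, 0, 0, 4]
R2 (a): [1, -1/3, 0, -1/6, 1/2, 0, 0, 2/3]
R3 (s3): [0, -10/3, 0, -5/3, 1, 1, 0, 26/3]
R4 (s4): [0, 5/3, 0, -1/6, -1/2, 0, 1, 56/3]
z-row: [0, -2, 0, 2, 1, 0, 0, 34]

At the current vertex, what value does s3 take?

s3 is basic (row 3); its value is the RHS of that row, 26/3.

26/3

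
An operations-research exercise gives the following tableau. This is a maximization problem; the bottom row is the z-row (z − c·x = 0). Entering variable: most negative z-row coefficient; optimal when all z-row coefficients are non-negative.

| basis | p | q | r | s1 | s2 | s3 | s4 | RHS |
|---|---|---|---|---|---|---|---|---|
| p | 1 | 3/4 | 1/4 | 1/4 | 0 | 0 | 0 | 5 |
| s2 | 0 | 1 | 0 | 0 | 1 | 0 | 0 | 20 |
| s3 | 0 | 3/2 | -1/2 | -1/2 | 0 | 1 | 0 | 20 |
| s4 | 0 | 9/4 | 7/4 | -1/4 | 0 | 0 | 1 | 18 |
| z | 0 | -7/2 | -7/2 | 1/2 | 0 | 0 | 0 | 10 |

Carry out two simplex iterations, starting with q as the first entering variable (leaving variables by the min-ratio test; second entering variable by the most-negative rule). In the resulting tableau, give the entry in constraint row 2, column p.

Ratio test on column q — row 1: 5/(3/4) = 20/3; row 2: 20/1 = 20; row 3: 20/(3/2) = 40/3; row 4: 18/(9/4) = 8. Minimum is 20/3 at row 1 (p leaves); pivot element 3/4.
Divide row 1 by 3/4; eliminate column q from the other rows.
Second iteration: most negative z-row entry is -7/3 in column r, so r enters.
Ratio test on column r — row 1: (20/3)/(1/3) = 20; row 2: entry -1/3 ≤ 0; row 3: entry -1 ≤ 0; row 4: 3/1 = 3. Minimum is 3 at row 4 (s4 leaves); pivot element 1.
Divide row 4 by 1; eliminate column r from the other rows.
After both pivots, the entry at constraint row 2, column p is -7/3.

-7/3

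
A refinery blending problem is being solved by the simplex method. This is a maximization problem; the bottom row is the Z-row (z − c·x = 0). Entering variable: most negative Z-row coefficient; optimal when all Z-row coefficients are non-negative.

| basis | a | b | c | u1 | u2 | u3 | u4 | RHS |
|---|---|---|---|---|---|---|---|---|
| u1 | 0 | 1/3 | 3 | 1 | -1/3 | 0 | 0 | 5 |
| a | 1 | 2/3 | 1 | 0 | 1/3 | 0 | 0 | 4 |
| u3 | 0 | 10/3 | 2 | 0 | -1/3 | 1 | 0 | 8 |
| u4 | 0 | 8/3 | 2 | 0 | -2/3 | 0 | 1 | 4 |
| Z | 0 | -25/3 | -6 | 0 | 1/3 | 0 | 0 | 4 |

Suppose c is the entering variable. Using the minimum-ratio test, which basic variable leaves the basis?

u1

Column c entries and ratios — u1: 5/3 = 5/3; a: 4/1 = 4; u3: 8/2 = 4; u4: 4/2 = 2.
Smallest ratio is 5/3 in the row of u1, so u1 leaves.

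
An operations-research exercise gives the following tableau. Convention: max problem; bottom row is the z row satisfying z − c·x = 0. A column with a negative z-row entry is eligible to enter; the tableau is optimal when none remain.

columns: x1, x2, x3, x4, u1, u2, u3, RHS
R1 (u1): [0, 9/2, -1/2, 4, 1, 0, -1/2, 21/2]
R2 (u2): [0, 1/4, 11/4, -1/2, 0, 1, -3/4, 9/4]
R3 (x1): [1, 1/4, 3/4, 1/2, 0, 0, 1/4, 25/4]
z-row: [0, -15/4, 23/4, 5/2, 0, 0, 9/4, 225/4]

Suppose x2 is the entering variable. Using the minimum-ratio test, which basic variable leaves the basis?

Column x2 entries and ratios — u1: (21/2)/(9/2) = 7/3; u2: (9/4)/(1/4) = 9; x1: (25/4)/(1/4) = 25.
Smallest ratio is 7/3 in the row of u1, so u1 leaves.

u1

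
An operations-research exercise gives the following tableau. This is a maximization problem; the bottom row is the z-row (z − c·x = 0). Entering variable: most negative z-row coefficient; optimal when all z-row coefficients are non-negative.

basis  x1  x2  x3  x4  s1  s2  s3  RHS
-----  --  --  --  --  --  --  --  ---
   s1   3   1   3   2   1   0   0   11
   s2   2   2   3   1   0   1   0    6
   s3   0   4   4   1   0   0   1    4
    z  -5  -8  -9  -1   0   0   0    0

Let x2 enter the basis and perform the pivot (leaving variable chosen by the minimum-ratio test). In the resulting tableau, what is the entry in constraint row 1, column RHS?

Ratio test on column x2 — row 1: 11/1 = 11; row 2: 6/2 = 3; row 3: 4/4 = 1. Minimum is 1 at row 3 (s3 leaves); pivot element 4.
Divide row 3 by 4; eliminate column x2 from the other rows.
Row 1 update in column RHS: 11 − 1·1 = 10.

10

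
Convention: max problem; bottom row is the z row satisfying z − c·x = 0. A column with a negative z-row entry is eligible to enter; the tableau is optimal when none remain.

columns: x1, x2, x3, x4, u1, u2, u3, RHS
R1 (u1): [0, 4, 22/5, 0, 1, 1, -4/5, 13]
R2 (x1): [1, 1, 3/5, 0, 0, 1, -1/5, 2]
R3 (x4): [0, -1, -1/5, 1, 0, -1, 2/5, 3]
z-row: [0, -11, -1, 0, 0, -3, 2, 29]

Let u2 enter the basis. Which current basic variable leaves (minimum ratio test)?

Column u2 entries and ratios — u1: 13/1 = 13; x1: 2/1 = 2; x4: -1 ≤ 0, skip.
Smallest ratio is 2 in the row of x1, so x1 leaves.

x1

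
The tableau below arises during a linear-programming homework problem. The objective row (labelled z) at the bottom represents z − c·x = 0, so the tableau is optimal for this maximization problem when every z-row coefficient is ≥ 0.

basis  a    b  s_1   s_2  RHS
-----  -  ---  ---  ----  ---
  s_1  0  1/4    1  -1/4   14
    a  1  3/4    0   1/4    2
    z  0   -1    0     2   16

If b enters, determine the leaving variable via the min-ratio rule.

a

Column b entries and ratios — s_1: 14/(1/4) = 56; a: 2/(3/4) = 8/3.
Smallest ratio is 8/3 in the row of a, so a leaves.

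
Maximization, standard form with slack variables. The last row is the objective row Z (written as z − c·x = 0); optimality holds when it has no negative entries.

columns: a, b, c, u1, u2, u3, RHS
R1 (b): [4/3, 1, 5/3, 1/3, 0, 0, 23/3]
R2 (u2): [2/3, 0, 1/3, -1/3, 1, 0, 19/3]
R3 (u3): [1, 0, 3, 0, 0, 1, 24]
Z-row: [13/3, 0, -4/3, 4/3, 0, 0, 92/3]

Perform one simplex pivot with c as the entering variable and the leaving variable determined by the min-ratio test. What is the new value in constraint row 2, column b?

Ratio test on column c — row 1: (23/3)/(5/3) = 23/5; row 2: (19/3)/(1/3) = 19; row 3: 24/3 = 8. Minimum is 23/5 at row 1 (b leaves); pivot element 5/3.
Divide row 1 by 5/3; eliminate column c from the other rows.
Row 2 update in column b: 0 − (1/3)·(3/5) = -1/5.

-1/5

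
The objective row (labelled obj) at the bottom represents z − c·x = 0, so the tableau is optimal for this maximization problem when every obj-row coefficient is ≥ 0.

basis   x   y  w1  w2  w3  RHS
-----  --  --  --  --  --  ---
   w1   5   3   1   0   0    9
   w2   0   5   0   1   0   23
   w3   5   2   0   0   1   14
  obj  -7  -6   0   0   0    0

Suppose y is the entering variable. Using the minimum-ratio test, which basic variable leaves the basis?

Column y entries and ratios — w1: 9/3 = 3; w2: 23/5 = 23/5; w3: 14/2 = 7.
Smallest ratio is 3 in the row of w1, so w1 leaves.

w1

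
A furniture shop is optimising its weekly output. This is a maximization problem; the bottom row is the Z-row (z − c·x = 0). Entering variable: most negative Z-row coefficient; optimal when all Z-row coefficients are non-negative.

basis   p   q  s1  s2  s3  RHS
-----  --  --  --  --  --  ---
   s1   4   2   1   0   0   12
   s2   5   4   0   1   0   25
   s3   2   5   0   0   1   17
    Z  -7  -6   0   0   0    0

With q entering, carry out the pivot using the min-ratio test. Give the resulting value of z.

102/5

Ratio test on column q — row 1: 12/2 = 6; row 2: 25/4 = 25/4; row 3: 17/5 = 17/5. Minimum is 17/5 at row 3 (s3 leaves); pivot element 5.
Pivot on row 3; the Z-row RHS becomes 0 − (-6)·(17/5) = 102/5.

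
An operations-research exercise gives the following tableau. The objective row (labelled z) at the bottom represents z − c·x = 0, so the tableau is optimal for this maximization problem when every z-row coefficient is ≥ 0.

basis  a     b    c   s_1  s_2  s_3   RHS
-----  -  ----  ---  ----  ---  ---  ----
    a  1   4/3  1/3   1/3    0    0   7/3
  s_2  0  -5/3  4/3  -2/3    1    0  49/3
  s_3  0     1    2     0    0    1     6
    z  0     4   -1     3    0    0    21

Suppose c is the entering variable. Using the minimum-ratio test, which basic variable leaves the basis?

s_3

Column c entries and ratios — a: (7/3)/(1/3) = 7; s_2: (49/3)/(4/3) = 49/4; s_3: 6/2 = 3.
Smallest ratio is 3 in the row of s_3, so s_3 leaves.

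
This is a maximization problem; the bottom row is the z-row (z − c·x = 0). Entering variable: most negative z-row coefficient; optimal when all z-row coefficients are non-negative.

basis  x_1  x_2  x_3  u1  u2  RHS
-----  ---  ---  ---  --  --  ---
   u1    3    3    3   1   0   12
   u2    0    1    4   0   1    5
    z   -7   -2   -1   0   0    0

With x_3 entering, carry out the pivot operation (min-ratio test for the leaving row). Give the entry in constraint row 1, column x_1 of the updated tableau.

3

Ratio test on column x_3 — row 1: 12/3 = 4; row 2: 5/4 = 5/4. Minimum is 5/4 at row 2 (u2 leaves); pivot element 4.
Divide row 2 by 4; eliminate column x_3 from the other rows.
Row 1 update in column x_1: 3 − 3·0 = 3.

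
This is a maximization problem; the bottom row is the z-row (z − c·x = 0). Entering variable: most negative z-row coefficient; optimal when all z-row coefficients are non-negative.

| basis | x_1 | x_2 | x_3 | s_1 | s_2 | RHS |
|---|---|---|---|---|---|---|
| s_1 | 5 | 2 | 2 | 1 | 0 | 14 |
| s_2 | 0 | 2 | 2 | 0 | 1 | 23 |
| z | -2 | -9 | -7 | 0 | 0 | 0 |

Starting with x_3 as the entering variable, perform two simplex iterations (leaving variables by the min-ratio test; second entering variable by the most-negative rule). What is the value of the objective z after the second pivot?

63

Ratio test on column x_3 — row 1: 14/2 = 7; row 2: 23/2 = 23/2. Minimum is 7 at row 1 (s_1 leaves); pivot element 2.
Pivot on row 1; the z-row RHS becomes 0 − (-7)·7 = 49.
Next entering variable (most negative z-row entry -2): x_2.
Ratio test on column x_2 — row 1: 7/1 = 7; row 2: entry 0 ≤ 0. Minimum is 7 at row 1 (x_3 leaves); pivot element 1.
After the second pivot the z-row RHS is 49 − (-2)·7 = 63.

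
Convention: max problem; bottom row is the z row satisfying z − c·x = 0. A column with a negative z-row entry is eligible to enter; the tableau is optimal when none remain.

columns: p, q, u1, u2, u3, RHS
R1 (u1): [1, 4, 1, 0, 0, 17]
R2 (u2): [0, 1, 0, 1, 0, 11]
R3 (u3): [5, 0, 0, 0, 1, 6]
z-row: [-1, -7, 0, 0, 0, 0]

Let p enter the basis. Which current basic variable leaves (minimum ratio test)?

Column p entries and ratios — u1: 17/1 = 17; u2: 0 ≤ 0, skip; u3: 6/5 = 6/5.
Smallest ratio is 6/5 in the row of u3, so u3 leaves.

u3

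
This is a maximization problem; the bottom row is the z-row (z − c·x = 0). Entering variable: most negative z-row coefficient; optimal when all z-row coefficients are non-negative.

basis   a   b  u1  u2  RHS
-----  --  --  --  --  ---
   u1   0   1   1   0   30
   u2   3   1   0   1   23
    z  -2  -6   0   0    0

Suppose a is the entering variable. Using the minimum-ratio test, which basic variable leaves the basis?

Column a entries and ratios — u1: 0 ≤ 0, skip; u2: 23/3 = 23/3.
Smallest ratio is 23/3 in the row of u2, so u2 leaves.

u2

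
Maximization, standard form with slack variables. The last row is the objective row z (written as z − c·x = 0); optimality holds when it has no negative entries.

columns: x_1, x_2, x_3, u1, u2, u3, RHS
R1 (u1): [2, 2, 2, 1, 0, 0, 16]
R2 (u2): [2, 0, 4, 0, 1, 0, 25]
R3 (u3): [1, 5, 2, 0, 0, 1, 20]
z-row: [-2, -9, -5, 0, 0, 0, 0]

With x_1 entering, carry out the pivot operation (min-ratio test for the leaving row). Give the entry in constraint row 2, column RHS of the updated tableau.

9

Ratio test on column x_1 — row 1: 16/2 = 8; row 2: 25/2 = 25/2; row 3: 20/1 = 20. Minimum is 8 at row 1 (u1 leaves); pivot element 2.
Divide row 1 by 2; eliminate column x_1 from the other rows.
Row 2 update in column RHS: 25 − 2·8 = 9.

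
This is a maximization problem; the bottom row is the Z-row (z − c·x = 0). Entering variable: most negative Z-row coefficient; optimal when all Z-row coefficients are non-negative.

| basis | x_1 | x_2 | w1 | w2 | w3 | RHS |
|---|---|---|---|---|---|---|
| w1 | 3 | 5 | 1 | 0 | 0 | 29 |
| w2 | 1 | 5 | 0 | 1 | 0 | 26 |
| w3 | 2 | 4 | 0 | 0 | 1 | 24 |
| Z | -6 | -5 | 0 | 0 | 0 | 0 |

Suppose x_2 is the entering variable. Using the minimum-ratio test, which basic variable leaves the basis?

w2

Column x_2 entries and ratios — w1: 29/5 = 29/5; w2: 26/5 = 26/5; w3: 24/4 = 6.
Smallest ratio is 26/5 in the row of w2, so w2 leaves.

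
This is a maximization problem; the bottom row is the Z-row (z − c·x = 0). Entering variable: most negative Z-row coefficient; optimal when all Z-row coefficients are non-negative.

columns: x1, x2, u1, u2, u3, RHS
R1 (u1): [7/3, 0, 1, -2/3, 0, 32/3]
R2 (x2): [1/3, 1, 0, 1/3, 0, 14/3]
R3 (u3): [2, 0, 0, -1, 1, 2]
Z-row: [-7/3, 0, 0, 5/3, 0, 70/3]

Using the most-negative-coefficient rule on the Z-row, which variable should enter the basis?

x1

Negative Z-row entries: x1: -7/3.
The most negative is -7/3 in column x1, so x1 enters.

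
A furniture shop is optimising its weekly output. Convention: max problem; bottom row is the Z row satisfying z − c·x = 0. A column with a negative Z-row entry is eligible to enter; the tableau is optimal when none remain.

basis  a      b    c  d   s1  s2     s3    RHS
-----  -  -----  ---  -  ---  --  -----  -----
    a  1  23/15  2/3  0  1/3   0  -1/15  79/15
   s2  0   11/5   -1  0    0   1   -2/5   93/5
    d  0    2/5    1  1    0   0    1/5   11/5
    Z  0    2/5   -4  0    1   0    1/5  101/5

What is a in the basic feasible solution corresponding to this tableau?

a is basic (row 1); its value is the RHS of that row, 79/15.

79/15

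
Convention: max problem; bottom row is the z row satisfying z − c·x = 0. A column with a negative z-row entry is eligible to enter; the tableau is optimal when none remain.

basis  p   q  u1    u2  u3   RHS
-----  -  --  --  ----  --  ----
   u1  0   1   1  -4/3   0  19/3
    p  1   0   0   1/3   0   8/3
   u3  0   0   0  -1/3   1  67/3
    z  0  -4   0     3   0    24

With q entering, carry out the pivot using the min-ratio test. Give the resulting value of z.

Ratio test on column q — row 1: (19/3)/1 = 19/3; row 2: entry 0 ≤ 0; row 3: entry 0 ≤ 0. Minimum is 19/3 at row 1 (u1 leaves); pivot element 1.
Pivot on row 1; the z-row RHS becomes 24 − (-4)·(19/3) = 148/3.

148/3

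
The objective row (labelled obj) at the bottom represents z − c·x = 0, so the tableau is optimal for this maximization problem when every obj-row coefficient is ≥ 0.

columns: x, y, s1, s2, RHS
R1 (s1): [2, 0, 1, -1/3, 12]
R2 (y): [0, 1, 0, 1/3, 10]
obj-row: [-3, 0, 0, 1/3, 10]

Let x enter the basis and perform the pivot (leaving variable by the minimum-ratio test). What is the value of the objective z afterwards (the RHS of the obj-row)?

28

Ratio test on column x — row 1: 12/2 = 6; row 2: entry 0 ≤ 0. Minimum is 6 at row 1 (s1 leaves); pivot element 2.
Pivot on row 1; the obj-row RHS becomes 10 − (-3)·6 = 28.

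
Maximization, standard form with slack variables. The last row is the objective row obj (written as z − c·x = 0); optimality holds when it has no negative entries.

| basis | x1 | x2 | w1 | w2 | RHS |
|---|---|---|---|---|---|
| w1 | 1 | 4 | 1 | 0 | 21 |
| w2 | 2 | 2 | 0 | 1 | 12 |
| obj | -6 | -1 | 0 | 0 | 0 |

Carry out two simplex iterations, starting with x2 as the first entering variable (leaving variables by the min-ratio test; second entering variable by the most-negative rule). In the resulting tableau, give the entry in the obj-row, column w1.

-5/3

Ratio test on column x2 — row 1: 21/4 = 21/4; row 2: 12/2 = 6. Minimum is 21/4 at row 1 (w1 leaves); pivot element 4.
Divide row 1 by 4; eliminate column x2 from the other rows.
Second iteration: most negative obj-row entry is -23/4 in column x1, so x1 enters.
Ratio test on column x1 — row 1: (21/4)/(1/4) = 21; row 2: (3/2)/(3/2) = 1. Minimum is 1 at row 2 (w2 leaves); pivot element 3/2.
Divide row 2 by 3/2; eliminate column x1 from the other rows.
After both pivots, the entry at the obj-row, column w1 is -5/3.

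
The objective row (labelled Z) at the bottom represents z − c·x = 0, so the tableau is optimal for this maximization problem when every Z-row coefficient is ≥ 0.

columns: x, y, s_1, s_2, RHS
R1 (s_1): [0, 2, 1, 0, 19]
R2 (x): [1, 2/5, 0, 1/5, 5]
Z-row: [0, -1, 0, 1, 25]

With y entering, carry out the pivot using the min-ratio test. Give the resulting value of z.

Ratio test on column y — row 1: 19/2 = 19/2; row 2: 5/(2/5) = 25/2. Minimum is 19/2 at row 1 (s_1 leaves); pivot element 2.
Pivot on row 1; the Z-row RHS becomes 25 − (-1)·(19/2) = 69/2.

69/2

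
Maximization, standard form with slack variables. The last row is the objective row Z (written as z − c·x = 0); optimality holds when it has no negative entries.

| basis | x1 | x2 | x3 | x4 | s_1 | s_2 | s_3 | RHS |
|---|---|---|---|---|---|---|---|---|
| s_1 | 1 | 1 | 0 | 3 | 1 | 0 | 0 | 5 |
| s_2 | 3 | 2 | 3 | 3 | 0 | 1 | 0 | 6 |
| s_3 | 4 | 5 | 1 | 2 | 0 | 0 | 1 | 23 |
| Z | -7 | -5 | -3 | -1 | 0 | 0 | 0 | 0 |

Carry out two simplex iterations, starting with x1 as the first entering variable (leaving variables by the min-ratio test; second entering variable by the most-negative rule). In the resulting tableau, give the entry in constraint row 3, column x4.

-11/2

Ratio test on column x1 — row 1: 5/1 = 5; row 2: 6/3 = 2; row 3: 23/4 = 23/4. Minimum is 2 at row 2 (s_2 leaves); pivot element 3.
Divide row 2 by 3; eliminate column x1 from the other rows.
Second iteration: most negative Z-row entry is -1/3 in column x2, so x2 enters.
Ratio test on column x2 — row 1: 3/(1/3) = 9; row 2: 2/(2/3) = 3; row 3: 15/(7/3) = 45/7. Minimum is 3 at row 2 (x1 leaves); pivot element 2/3.
Divide row 2 by 2/3; eliminate column x2 from the other rows.
After both pivots, the entry at constraint row 3, column x4 is -11/2.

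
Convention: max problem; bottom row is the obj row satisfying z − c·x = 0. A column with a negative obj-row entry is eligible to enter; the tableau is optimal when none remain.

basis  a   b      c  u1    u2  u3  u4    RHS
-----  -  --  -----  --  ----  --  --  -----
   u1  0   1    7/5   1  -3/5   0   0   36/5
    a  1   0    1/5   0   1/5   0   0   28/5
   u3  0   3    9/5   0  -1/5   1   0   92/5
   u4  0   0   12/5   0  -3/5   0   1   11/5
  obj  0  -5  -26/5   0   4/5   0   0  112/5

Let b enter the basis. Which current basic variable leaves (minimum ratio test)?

Column b entries and ratios — u1: (36/5)/1 = 36/5; a: 0 ≤ 0, skip; u3: (92/5)/3 = 92/15; u4: 0 ≤ 0, skip.
Smallest ratio is 92/15 in the row of u3, so u3 leaves.

u3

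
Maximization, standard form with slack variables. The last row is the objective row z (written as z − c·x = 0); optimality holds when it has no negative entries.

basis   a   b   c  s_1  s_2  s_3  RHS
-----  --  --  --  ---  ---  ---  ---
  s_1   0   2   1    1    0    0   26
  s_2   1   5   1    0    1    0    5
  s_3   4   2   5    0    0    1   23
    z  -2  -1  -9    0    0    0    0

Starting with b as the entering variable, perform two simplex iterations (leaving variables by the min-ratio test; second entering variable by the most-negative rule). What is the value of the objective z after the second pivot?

Ratio test on column b — row 1: 26/2 = 13; row 2: 5/5 = 1; row 3: 23/2 = 23/2. Minimum is 1 at row 2 (s_2 leaves); pivot element 5.
Pivot on row 2; the z-row RHS becomes 0 − (-1)·1 = 1.
Next entering variable (most negative z-row entry -44/5): c.
Ratio test on column c — row 1: 24/(3/5) = 40; row 2: 1/(1/5) = 5; row 3: 21/(23/5) = 105/23. Minimum is 105/23 at row 3 (s_3 leaves); pivot element 23/5.
After the second pivot the z-row RHS is 1 − (-44/5)·(105/23) = 947/23.

947/23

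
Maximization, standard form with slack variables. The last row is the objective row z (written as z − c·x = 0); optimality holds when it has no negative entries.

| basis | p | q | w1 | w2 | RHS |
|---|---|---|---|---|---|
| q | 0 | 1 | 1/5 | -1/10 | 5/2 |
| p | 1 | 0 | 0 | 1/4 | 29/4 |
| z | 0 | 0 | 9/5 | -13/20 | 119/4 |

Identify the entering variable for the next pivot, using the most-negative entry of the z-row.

Negative z-row entries: w2: -13/20.
The most negative is -13/20 in column w2, so w2 enters.

w2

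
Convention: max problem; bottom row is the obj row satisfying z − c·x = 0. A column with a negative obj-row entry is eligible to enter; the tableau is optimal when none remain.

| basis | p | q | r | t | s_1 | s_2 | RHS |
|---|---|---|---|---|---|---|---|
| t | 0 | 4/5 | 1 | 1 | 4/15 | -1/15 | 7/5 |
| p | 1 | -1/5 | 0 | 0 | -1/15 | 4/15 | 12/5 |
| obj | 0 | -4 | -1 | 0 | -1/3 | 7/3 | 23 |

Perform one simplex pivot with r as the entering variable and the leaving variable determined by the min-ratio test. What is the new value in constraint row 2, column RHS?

Ratio test on column r — row 1: (7/5)/1 = 7/5; row 2: entry 0 ≤ 0. Minimum is 7/5 at row 1 (t leaves); pivot element 1.
Divide row 1 by 1; eliminate column r from the other rows.
Row 2 update in column RHS: 12/5 − 0·(7/5) = 12/5.

12/5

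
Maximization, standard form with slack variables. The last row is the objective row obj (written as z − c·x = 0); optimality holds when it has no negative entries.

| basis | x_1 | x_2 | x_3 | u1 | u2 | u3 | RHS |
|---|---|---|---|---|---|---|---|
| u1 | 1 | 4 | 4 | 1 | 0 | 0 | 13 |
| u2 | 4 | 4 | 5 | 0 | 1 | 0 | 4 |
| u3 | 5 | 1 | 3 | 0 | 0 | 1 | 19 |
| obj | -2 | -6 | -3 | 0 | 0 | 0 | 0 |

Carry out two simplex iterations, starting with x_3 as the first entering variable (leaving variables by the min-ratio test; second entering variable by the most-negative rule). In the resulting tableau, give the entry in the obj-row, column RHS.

6

Ratio test on column x_3 — row 1: 13/4 = 13/4; row 2: 4/5 = 4/5; row 3: 19/3 = 19/3. Minimum is 4/5 at row 2 (u2 leaves); pivot element 5.
Divide row 2 by 5; eliminate column x_3 from the other rows.
Second iteration: most negative obj-row entry is -18/5 in column x_2, so x_2 enters.
Ratio test on column x_2 — row 1: (49/5)/(4/5) = 49/4; row 2: (4/5)/(4/5) = 1; row 3: entry -7/5 ≤ 0. Minimum is 1 at row 2 (x_3 leaves); pivot element 4/5.
Divide row 2 by 4/5; eliminate column x_2 from the other rows.
After both pivots, the entry at the obj-row, column RHS is 6.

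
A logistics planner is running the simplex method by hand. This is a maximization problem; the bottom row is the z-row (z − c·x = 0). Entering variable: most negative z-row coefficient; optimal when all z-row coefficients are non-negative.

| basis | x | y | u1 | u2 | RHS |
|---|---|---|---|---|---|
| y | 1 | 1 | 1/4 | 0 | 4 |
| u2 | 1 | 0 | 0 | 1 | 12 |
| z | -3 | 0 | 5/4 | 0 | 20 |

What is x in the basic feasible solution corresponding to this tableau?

x is not in the basis, so in the current basic feasible solution x = 0.

0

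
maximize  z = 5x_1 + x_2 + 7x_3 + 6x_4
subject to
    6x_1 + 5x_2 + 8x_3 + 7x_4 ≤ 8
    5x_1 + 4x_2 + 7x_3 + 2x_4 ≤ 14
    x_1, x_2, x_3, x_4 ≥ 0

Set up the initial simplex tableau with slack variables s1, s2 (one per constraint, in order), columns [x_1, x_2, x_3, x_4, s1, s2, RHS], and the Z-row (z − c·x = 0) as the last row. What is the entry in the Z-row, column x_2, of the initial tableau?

The Z-row carries the negated objective coefficients: the x_2 entry is -1.

-1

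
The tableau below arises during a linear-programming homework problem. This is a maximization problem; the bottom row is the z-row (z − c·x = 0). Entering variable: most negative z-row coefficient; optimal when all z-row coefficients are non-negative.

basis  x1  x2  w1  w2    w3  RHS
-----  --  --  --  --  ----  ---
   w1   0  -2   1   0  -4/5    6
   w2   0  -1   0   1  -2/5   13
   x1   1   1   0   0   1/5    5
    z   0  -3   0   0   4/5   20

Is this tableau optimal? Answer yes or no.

no

The z-row has a negative entry -3 in column x2, so it is not optimal.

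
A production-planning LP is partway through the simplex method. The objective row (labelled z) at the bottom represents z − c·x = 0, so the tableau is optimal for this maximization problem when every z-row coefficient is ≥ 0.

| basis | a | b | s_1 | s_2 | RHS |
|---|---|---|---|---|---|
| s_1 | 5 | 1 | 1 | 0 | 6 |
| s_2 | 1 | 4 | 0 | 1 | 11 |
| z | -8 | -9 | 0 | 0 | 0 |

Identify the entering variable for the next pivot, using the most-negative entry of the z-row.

Negative z-row entries: a: -8, b: -9.
The most negative is -9 in column b, so b enters.

b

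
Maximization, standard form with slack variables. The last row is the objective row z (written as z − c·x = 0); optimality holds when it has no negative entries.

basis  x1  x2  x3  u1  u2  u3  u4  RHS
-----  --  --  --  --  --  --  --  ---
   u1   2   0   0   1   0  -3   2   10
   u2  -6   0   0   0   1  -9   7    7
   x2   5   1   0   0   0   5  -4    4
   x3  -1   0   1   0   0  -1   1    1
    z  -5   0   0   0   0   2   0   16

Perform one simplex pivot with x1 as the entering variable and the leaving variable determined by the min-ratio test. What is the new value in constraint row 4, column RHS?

9/5

Ratio test on column x1 — row 1: 10/2 = 5; row 2: entry -6 ≤ 0; row 3: 4/5 = 4/5; row 4: entry -1 ≤ 0. Minimum is 4/5 at row 3 (x2 leaves); pivot element 5.
Divide row 3 by 5; eliminate column x1 from the other rows.
Row 4 update in column RHS: 1 − (-1)·(4/5) = 9/5.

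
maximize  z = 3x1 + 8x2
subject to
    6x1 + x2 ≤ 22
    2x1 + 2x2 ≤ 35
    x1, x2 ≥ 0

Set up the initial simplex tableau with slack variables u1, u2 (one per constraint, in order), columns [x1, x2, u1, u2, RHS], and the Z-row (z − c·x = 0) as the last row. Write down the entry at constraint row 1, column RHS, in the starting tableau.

The RHS of constraint 1 is b_1 = 22.

22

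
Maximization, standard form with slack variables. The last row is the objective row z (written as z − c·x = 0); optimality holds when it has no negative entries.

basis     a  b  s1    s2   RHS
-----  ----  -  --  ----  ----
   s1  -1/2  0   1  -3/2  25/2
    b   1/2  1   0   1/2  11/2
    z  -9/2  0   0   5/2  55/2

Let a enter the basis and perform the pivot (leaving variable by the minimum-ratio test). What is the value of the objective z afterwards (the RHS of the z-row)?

77

Ratio test on column a — row 1: entry -1/2 ≤ 0; row 2: (11/2)/(1/2) = 11. Minimum is 11 at row 2 (b leaves); pivot element 1/2.
Pivot on row 2; the z-row RHS becomes 55/2 − (-9/2)·11 = 77.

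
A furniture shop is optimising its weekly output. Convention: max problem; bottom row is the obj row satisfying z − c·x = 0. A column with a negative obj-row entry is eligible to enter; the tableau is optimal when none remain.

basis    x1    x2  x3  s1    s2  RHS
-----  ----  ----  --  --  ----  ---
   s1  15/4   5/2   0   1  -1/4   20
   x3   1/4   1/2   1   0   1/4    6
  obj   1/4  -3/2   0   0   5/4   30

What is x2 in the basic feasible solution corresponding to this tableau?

x2 is not in the basis, so in the current basic feasible solution x2 = 0.

0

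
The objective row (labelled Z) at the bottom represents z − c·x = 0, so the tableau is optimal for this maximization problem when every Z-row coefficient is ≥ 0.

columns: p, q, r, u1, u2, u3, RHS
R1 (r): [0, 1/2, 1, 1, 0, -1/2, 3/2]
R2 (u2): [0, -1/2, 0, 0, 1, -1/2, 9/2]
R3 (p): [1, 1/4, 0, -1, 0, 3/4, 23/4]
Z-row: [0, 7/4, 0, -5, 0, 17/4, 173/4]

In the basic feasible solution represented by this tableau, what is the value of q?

q is not in the basis, so in the current basic feasible solution q = 0.

0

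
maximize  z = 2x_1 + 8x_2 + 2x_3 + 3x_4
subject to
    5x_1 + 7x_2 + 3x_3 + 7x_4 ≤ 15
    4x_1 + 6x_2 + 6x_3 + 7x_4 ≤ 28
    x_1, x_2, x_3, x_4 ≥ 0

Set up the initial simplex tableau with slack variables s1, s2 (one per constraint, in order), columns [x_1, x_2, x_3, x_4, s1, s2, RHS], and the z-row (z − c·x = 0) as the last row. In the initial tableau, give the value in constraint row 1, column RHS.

The RHS of constraint 1 is b_1 = 15.

15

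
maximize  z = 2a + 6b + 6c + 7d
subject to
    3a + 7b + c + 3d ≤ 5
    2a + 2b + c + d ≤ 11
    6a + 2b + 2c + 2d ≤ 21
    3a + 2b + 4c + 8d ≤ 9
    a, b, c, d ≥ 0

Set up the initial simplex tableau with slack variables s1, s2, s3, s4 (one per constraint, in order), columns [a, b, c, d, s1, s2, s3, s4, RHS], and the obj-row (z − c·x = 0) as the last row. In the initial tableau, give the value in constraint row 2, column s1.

Slack s1 belongs to constraint 1; its column is the unit vector e_1, so the entry in row 2 is 0.

0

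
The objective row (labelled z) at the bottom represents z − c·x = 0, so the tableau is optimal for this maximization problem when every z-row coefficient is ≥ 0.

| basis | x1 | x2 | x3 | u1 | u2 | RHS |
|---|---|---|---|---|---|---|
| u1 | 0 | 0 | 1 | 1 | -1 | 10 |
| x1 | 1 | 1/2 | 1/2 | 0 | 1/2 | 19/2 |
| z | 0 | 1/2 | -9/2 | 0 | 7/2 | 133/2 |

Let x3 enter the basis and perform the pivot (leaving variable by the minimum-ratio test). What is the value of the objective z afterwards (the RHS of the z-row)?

Ratio test on column x3 — row 1: 10/1 = 10; row 2: (19/2)/(1/2) = 19. Minimum is 10 at row 1 (u1 leaves); pivot element 1.
Pivot on row 1; the z-row RHS becomes 133/2 − (-9/2)·10 = 223/2.

223/2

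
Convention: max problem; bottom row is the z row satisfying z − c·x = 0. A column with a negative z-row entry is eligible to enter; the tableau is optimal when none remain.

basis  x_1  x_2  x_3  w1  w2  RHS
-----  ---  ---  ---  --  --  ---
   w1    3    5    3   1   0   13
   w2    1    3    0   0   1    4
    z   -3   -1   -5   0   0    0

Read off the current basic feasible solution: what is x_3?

0

x_3 is not in the basis, so in the current basic feasible solution x_3 = 0.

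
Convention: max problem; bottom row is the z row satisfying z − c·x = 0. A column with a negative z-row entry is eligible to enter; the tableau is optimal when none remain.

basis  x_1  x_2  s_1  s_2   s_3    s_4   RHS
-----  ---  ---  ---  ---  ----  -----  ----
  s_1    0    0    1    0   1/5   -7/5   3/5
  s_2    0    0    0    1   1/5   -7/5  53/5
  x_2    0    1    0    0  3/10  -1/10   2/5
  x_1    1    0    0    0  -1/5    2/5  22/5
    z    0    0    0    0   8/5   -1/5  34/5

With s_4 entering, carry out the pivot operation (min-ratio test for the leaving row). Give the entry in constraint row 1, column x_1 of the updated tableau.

Ratio test on column s_4 — row 1: entry -7/5 ≤ 0; row 2: entry -7/5 ≤ 0; row 3: entry -1/10 ≤ 0; row 4: (22/5)/(2/5) = 11. Minimum is 11 at row 4 (x_1 leaves); pivot element 2/5.
Divide row 4 by 2/5; eliminate column s_4 from the other rows.
Row 1 update in column x_1: 0 − (-7/5)·(5/2) = 7/2.

7/2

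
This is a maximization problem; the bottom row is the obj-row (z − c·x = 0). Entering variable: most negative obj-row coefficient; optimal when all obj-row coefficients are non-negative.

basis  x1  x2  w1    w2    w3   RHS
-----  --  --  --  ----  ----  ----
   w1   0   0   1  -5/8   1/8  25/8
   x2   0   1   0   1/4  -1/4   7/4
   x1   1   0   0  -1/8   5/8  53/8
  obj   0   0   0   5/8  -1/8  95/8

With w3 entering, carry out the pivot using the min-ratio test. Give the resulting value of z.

Ratio test on column w3 — row 1: (25/8)/(1/8) = 25; row 2: entry -1/4 ≤ 0; row 3: (53/8)/(5/8) = 53/5. Minimum is 53/5 at row 3 (x1 leaves); pivot element 5/8.
Pivot on row 3; the obj-row RHS becomes 95/8 − (-1/8)·(53/5) = 66/5.

66/5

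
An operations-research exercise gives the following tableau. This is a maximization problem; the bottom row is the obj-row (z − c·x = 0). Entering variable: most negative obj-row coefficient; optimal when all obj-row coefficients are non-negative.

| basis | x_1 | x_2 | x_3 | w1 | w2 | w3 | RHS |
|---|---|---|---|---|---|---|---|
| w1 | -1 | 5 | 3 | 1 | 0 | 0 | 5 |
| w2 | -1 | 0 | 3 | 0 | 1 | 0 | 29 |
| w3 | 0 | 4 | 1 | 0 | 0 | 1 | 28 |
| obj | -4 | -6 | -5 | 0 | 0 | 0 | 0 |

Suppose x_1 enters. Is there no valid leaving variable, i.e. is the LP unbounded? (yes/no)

yes

Every constraint-row entry in column x_1 is ≤ 0, so increasing x_1 is unbounded.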